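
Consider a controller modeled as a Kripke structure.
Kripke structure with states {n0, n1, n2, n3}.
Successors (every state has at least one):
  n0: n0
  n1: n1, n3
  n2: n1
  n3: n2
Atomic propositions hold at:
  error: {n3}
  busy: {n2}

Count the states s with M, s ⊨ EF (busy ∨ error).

Sat(busy ∨ error) = {n2, n3}
EF (busy ∨ error): least fixpoint, start Z0 = {n2, n3}, add states with some successor in Z. Z1 = {n1, n2, n3}; fixed.
Sat(EF (busy ∨ error)) = {n1, n2, n3}
|Sat(EF (busy ∨ error))| = |{n1, n2, n3}| = 3.

3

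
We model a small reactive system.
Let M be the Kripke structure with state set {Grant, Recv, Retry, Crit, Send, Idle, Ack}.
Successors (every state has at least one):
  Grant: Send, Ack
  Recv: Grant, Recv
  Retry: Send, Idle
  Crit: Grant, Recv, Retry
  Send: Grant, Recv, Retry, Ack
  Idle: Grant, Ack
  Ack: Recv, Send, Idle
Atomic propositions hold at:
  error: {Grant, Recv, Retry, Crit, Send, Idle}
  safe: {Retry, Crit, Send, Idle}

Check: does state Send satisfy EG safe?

EG safe: greatest fixpoint, start Z0 = {Retry, Crit, Send, Idle}, keep only states in Sat with some successor in Z. Z1 = {Retry, Crit, Send}; fixed.
Sat(EG safe) = {Retry, Crit, Send}
Send ∈ Sat(EG safe) = {Retry, Crit, Send}, so the formula holds at Send.

Yes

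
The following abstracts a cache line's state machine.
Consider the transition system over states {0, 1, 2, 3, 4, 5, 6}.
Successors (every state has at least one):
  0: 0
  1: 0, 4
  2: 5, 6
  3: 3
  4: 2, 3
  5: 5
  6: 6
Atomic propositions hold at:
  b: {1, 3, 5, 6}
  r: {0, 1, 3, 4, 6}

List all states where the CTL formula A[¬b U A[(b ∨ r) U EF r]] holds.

Sat(¬b) = {0, 2, 4}
Sat(b ∨ r) = {0, 1, 3, 4, 5, 6}
EF r: least fixpoint, start Z0 = {0, 1, 3, 4, 6}, add states with some successor in Z. Z1 = {0, 1, 2, 3, 4, 6}; fixed.
Sat(EF r) = {0, 1, 2, 3, 4, 6}
A[(b ∨ r) U EF r]: least fixpoint, start Z0 = Sat(EF r) = {0, 1, 2, 3, 4, 6}, add states in Sat(b ∨ r) with every successor in Z. Already a fixed point.
Sat(A[(b ∨ r) U EF r]) = {0, 1, 2, 3, 4, 6}
A[¬b U A[(b ∨ r) U EF r]]: least fixpoint, start Z0 = Sat(A[(b ∨ r) U EF r]) = {0, 1, 2, 3, 4, 6}, add states in Sat(¬b) with every successor in Z. Already a fixed point.
Sat(A[¬b U A[(b ∨ r) U EF r]]) = {0, 1, 2, 3, 4, 6}

{0, 1, 2, 3, 4, 6}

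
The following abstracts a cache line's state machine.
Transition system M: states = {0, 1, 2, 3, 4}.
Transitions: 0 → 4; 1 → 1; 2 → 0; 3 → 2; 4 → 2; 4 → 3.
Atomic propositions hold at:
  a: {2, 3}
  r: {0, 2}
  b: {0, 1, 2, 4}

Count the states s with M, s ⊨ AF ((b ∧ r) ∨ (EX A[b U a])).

4

Sat(b ∧ r) = {0, 2}
A[b U a]: least fixpoint, start Z0 = Sat(a) = {2, 3}, add states in Sat(b) with every successor in Z. Z1 = {2, 3, 4}; Z2 = {0, 2, 3, 4}; fixed.
Sat(A[b U a]) = {0, 2, 3, 4}
Sat(EX A[b U a]) = {s : some successor in {0, 2, 3, 4}} = {0, 2, 3, 4}
Sat((b ∧ r) ∨ (EX A[b U a])) = {0, 2, 3, 4}
AF ((b ∧ r) ∨ (EX A[b U a])): least fixpoint, start Z0 = {0, 2, 3, 4}, add states with every successor in Z. Already a fixed point.
Sat(AF ((b ∧ r) ∨ (EX A[b U a]))) = {0, 2, 3, 4}
|Sat(AF ((b ∧ r) ∨ (EX A[b U a])))| = |{0, 2, 3, 4}| = 4.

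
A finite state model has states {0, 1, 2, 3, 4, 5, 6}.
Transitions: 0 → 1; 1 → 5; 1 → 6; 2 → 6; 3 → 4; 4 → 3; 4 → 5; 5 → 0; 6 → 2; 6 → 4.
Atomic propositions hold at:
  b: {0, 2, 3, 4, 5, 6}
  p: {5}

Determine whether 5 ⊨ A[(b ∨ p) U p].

Sat(b ∨ p) = {0, 2, 3, 4, 5, 6}
A[(b ∨ p) U p]: least fixpoint, start Z0 = Sat(p) = {5}, add states in Sat(b ∨ p) with every successor in Z. Already a fixed point.
Sat(A[(b ∨ p) U p]) = {5}
5 ∈ Sat(A[(b ∨ p) U p]) = {5}, so the formula holds at 5.

Yes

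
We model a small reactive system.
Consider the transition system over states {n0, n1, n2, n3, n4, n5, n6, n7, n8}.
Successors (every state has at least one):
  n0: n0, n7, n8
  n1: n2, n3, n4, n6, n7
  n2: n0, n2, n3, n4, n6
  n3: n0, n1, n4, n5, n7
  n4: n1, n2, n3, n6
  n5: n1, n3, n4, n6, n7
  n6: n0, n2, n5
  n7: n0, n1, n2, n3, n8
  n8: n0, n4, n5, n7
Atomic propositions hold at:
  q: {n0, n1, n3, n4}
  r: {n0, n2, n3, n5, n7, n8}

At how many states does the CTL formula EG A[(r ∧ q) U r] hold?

Sat(r ∧ q) = {n0, n3}
A[(r ∧ q) U r]: least fixpoint, start Z0 = Sat(r) = {n0, n2, n3, n5, n7, n8}, add states in Sat(r ∧ q) with every successor in Z. Already a fixed point.
Sat(A[(r ∧ q) U r]) = {n0, n2, n3, n5, n7, n8}
EG A[(r ∧ q) U r]: greatest fixpoint, start Z0 = {n0, n2, n3, n5, n7, n8}, keep only states in Sat with some successor in Z. Already a fixed point.
Sat(EG A[(r ∧ q) U r]) = {n0, n2, n3, n5, n7, n8}
|Sat(EG A[(r ∧ q) U r])| = |{n0, n2, n3, n5, n7, n8}| = 6.

6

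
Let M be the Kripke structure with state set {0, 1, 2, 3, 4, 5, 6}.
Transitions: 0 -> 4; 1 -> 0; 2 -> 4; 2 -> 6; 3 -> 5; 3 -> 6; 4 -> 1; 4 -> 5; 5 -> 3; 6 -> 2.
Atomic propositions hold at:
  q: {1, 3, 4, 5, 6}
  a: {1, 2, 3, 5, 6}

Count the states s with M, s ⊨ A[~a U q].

Sat(~a) = {0, 4}
A[~a U q]: least fixpoint, start Z0 = Sat(q) = {1, 3, 4, 5, 6}, add states in Sat(~a) with every successor in Z. Z1 = {0, 1, 3, 4, 5, 6}; fixed.
Sat(A[~a U q]) = {0, 1, 3, 4, 5, 6}
|Sat(A[~a U q])| = |{0, 1, 3, 4, 5, 6}| = 6.

6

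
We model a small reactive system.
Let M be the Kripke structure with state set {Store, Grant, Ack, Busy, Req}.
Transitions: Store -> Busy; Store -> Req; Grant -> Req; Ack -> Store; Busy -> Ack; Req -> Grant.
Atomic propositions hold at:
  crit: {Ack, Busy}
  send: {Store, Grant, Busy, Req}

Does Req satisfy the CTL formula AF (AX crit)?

Sat(AX crit) = {s : every successor in {Ack, Busy}} = {Busy}
AF (AX crit): least fixpoint, start Z0 = {Busy}, add states with every successor in Z. Already a fixed point.
Sat(AF (AX crit)) = {Busy}
Req ∉ Sat(AF (AX crit)) = {Busy}, so the formula does not hold at Req.

No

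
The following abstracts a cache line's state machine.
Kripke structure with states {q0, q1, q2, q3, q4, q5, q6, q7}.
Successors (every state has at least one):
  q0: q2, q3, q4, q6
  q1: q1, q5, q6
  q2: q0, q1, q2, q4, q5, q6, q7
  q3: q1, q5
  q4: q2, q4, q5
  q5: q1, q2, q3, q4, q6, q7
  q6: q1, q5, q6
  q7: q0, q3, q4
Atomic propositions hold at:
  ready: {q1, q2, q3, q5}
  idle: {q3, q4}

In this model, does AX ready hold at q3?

Yes

Sat(AX ready) = {s : every successor in {q1, q2, q3, q5}} = {q3}
q3 ∈ Sat(AX ready) = {q3}, so the formula holds at q3.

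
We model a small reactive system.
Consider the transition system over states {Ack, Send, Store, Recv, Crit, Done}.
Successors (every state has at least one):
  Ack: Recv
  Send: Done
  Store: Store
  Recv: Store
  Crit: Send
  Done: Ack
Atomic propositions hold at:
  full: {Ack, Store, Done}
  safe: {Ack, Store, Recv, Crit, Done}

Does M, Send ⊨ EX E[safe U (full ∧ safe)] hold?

Yes

Sat(full ∧ safe) = {Ack, Store, Done}
E[safe U (full ∧ safe)]: least fixpoint, start Z0 = Sat((full ∧ safe)) = {Ack, Store, Done}, add states in Sat(safe) with some successor in Z. Z1 = {Ack, Store, Recv, Done}; fixed.
Sat(E[safe U (full ∧ safe)]) = {Ack, Store, Recv, Done}
Sat(EX E[safe U (full ∧ safe)]) = {s : some successor in {Ack, Store, Recv, Done}} = {Ack, Send, Store, Recv, Done}
Send ∈ Sat(EX E[safe U (full ∧ safe)]) = {Ack, Send, Store, Recv, Done}, so the formula holds at Send.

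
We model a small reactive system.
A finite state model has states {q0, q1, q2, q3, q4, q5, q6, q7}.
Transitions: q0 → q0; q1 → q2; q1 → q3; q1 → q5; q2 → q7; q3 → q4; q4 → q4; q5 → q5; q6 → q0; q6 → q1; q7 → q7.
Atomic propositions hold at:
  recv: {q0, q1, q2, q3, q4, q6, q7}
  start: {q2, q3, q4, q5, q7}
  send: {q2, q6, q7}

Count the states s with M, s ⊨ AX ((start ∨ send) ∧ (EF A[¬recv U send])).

Sat(start ∨ send) = {q2, q3, q4, q5, q6, q7}
Sat(¬recv) = {q5}
A[¬recv U send]: least fixpoint, start Z0 = Sat(send) = {q2, q6, q7}, add states in Sat(¬recv) with every successor in Z. Already a fixed point.
Sat(A[¬recv U send]) = {q2, q6, q7}
EF A[¬recv U send]: least fixpoint, start Z0 = {q2, q6, q7}, add states with some successor in Z. Z1 = {q1, q2, q6, q7}; fixed.
Sat(EF A[¬recv U send]) = {q1, q2, q6, q7}
Sat((start ∨ send) ∧ (EF A[¬recv U send])) = {q2, q6, q7}
Sat(AX ((start ∨ send) ∧ (EF A[¬recv U send]))) = {s : every successor in {q2, q6, q7}} = {q2, q7}
|Sat(AX ((start ∨ send) ∧ (EF A[¬recv U send])))| = |{q2, q7}| = 2.

2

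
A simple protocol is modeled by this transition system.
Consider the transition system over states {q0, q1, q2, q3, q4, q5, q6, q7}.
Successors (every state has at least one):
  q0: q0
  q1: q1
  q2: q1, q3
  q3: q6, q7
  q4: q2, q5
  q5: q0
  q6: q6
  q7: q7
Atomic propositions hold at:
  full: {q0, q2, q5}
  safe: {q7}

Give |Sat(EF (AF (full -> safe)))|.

6

Sat(full -> safe) = {q1, q3, q4, q6, q7}
AF (full -> safe): least fixpoint, start Z0 = {q1, q3, q4, q6, q7}, add states with every successor in Z. Z1 = {q1, q2, q3, q4, q6, q7}; fixed.
Sat(AF (full -> safe)) = {q1, q2, q3, q4, q6, q7}
EF (AF (full -> safe)): least fixpoint, start Z0 = {q1, q2, q3, q4, q6, q7}, add states with some successor in Z. Already a fixed point.
Sat(EF (AF (full -> safe))) = {q1, q2, q3, q4, q6, q7}
|Sat(EF (AF (full -> safe)))| = |{q1, q2, q3, q4, q6, q7}| = 6.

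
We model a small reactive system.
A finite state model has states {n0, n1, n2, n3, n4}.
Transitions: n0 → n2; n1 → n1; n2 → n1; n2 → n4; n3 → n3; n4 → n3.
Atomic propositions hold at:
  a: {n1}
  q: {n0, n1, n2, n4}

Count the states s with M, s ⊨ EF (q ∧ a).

Sat(q ∧ a) = {n1}
EF (q ∧ a): least fixpoint, start Z0 = {n1}, add states with some successor in Z. Z1 = {n1, n2}; Z2 = {n0, n1, n2}; fixed.
Sat(EF (q ∧ a)) = {n0, n1, n2}
|Sat(EF (q ∧ a))| = |{n0, n1, n2}| = 3.

3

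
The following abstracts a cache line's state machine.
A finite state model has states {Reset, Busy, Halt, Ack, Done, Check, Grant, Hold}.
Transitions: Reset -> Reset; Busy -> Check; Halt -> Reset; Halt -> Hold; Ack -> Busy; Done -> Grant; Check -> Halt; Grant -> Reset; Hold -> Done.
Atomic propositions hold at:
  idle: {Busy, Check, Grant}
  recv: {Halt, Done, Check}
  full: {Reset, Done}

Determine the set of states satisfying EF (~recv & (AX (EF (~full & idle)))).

Sat(~recv) = {Reset, Busy, Ack, Grant, Hold}
Sat(~full) = {Busy, Halt, Ack, Check, Grant, Hold}
Sat(~full & idle) = {Busy, Check, Grant}
EF (~full & idle): least fixpoint, start Z0 = {Busy, Check, Grant}, add states with some successor in Z. Z1 = {Busy, Ack, Done, Check, Grant}; Z2 = {Busy, Ack, Done, Check, Grant, Hold}; Z3 = {Busy, Halt, Ack, Done, Check, Grant, Hold}; fixed.
Sat(EF (~full & idle)) = {Busy, Halt, Ack, Done, Check, Grant, Hold}
Sat(AX (EF (~full & idle))) = {s : every successor in {Busy, Halt, Ack, Done, Check, Grant, Hold}} = {Busy, Ack, Done, Check, Hold}
Sat(~recv & (AX (EF (~full & idle)))) = {Busy, Ack, Hold}
EF (~recv & (AX (EF (~full & idle)))): least fixpoint, start Z0 = {Busy, Ack, Hold}, add states with some successor in Z. Z1 = {Busy, Halt, Ack, Hold}; Z2 = {Busy, Halt, Ack, Check, Hold}; fixed.
Sat(EF (~recv & (AX (EF (~full & idle))))) = {Busy, Halt, Ack, Check, Hold}

{Busy, Halt, Ack, Check, Hold}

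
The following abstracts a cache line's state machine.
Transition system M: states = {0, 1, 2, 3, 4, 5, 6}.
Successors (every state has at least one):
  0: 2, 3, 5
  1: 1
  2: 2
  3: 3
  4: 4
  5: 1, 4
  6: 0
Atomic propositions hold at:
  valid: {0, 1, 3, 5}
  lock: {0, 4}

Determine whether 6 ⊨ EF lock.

Yes

EF lock: least fixpoint, start Z0 = {0, 4}, add states with some successor in Z. Z1 = {0, 4, 5, 6}; fixed.
Sat(EF lock) = {0, 4, 5, 6}
6 ∈ Sat(EF lock) = {0, 4, 5, 6}, so the formula holds at 6.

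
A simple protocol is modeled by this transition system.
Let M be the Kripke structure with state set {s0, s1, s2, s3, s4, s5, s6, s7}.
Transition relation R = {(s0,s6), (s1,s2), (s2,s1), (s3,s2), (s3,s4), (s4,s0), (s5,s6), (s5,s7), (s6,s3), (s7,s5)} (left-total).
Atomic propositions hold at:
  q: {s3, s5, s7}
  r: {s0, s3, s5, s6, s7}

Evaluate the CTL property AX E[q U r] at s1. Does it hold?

E[q U r]: least fixpoint, start Z0 = Sat(r) = {s0, s3, s5, s6, s7}, add states in Sat(q) with some successor in Z. Already a fixed point.
Sat(E[q U r]) = {s0, s3, s5, s6, s7}
Sat(AX E[q U r]) = {s : every successor in {s0, s3, s5, s6, s7}} = {s0, s4, s5, s6, s7}
s1 ∉ Sat(AX E[q U r]) = {s0, s4, s5, s6, s7}, so the formula does not hold at s1.

No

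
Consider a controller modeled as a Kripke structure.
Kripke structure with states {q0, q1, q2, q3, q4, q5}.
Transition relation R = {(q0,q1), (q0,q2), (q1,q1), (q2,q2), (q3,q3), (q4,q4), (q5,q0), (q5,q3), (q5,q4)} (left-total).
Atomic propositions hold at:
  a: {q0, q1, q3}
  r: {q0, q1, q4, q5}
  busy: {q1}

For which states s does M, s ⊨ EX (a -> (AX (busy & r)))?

{q0, q1, q2, q4, q5}

Sat(busy & r) = {q1}
Sat(AX (busy & r)) = {s : every successor in {q1}} = {q1}
Sat(a -> (AX (busy & r))) = {q1, q2, q4, q5}
Sat(EX (a -> (AX (busy & r)))) = {s : some successor in {q1, q2, q4, q5}} = {q0, q1, q2, q4, q5}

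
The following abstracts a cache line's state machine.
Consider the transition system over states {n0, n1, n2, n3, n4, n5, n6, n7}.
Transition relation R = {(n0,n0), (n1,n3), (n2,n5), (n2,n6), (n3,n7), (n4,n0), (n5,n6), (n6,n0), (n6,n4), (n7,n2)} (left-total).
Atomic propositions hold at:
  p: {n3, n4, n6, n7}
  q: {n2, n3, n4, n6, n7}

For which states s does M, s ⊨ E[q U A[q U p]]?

A[q U p]: least fixpoint, start Z0 = Sat(p) = {n3, n4, n6, n7}, add states in Sat(q) with every successor in Z. Already a fixed point.
Sat(A[q U p]) = {n3, n4, n6, n7}
E[q U A[q U p]]: least fixpoint, start Z0 = Sat(A[q U p]) = {n3, n4, n6, n7}, add states in Sat(q) with some successor in Z. Z1 = {n2, n3, n4, n6, n7}; fixed.
Sat(E[q U A[q U p]]) = {n2, n3, n4, n6, n7}

{n2, n3, n4, n6, n7}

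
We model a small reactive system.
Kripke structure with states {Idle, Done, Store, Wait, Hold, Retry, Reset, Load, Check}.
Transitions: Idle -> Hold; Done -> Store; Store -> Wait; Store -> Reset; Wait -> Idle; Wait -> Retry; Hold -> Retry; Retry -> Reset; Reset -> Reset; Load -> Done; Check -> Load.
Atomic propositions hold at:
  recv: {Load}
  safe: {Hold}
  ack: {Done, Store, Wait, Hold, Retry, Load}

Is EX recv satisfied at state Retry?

Sat(EX recv) = {s : some successor in {Load}} = {Check}
Retry ∉ Sat(EX recv) = {Check}, so the formula does not hold at Retry.

No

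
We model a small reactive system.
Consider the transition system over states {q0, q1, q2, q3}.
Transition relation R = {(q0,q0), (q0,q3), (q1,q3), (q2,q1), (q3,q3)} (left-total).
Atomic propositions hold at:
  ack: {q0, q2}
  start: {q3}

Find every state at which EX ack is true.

Sat(EX ack) = {s : some successor in {q0, q2}} = {q0}

{q0}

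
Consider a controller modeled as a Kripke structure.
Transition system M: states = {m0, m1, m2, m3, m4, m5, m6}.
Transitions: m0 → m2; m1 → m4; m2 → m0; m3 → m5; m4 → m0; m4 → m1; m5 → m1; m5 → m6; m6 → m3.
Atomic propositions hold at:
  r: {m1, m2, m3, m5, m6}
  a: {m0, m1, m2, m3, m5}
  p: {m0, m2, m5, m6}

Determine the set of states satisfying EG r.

{m3, m5, m6}

EG r: greatest fixpoint, start Z0 = {m1, m2, m3, m5, m6}, keep only states in Sat with some successor in Z. Z1 = {m3, m5, m6}; fixed.
Sat(EG r) = {m3, m5, m6}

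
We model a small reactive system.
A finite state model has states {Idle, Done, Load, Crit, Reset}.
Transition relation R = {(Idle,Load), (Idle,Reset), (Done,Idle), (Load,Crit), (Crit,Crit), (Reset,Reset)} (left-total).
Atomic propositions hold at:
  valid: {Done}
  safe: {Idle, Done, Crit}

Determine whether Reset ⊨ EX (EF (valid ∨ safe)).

No

Sat(valid ∨ safe) = {Idle, Done, Crit}
EF (valid ∨ safe): least fixpoint, start Z0 = {Idle, Done, Crit}, add states with some successor in Z. Z1 = {Idle, Done, Load, Crit}; fixed.
Sat(EF (valid ∨ safe)) = {Idle, Done, Load, Crit}
Sat(EX (EF (valid ∨ safe))) = {s : some successor in {Idle, Done, Load, Crit}} = {Idle, Done, Load, Crit}
Reset ∉ Sat(EX (EF (valid ∨ safe))) = {Idle, Done, Load, Crit}, so the formula does not hold at Reset.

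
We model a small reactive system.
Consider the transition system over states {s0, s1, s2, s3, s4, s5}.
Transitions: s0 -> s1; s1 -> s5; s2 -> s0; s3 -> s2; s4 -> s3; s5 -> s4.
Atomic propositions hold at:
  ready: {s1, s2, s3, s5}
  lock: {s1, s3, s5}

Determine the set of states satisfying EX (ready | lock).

Sat(ready | lock) = {s1, s2, s3, s5}
Sat(EX (ready | lock)) = {s : some successor in {s1, s2, s3, s5}} = {s0, s1, s3, s4}

{s0, s1, s3, s4}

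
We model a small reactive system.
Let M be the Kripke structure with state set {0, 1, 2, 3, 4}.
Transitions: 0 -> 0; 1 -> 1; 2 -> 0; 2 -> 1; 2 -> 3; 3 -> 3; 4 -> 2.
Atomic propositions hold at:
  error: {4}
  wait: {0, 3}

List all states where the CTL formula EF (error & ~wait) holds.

Sat(~wait) = {1, 2, 4}
Sat(error & ~wait) = {4}
EF (error & ~wait): least fixpoint, start Z0 = {4}, add states with some successor in Z. Already a fixed point.
Sat(EF (error & ~wait)) = {4}

{4}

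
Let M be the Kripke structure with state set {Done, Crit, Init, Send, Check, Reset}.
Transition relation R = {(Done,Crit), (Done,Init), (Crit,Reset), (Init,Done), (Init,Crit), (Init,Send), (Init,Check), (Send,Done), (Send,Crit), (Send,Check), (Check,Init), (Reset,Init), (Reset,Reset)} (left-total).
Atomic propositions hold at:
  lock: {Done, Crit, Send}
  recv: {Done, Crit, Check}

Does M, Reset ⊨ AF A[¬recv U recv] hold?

No

Sat(¬recv) = {Init, Send, Reset}
A[¬recv U recv]: least fixpoint, start Z0 = Sat(recv) = {Done, Crit, Check}, add states in Sat(¬recv) with every successor in Z. Z1 = {Done, Crit, Send, Check}; Z2 = {Done, Crit, Init, Send, Check}; fixed.
Sat(A[¬recv U recv]) = {Done, Crit, Init, Send, Check}
AF A[¬recv U recv]: least fixpoint, start Z0 = {Done, Crit, Init, Send, Check}, add states with every successor in Z. Already a fixed point.
Sat(AF A[¬recv U recv]) = {Done, Crit, Init, Send, Check}
Reset ∉ Sat(AF A[¬recv U recv]) = {Done, Crit, Init, Send, Check}, so the formula does not hold at Reset.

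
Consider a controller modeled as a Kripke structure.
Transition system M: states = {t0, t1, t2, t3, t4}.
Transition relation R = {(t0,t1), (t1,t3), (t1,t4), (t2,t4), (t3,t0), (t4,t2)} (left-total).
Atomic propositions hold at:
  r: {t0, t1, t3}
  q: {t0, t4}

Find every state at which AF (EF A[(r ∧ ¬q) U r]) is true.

{t0, t1, t3}

Sat(¬q) = {t1, t2, t3}
Sat(r ∧ ¬q) = {t1, t3}
A[(r ∧ ¬q) U r]: least fixpoint, start Z0 = Sat(r) = {t0, t1, t3}, add states in Sat(r ∧ ¬q) with every successor in Z. Already a fixed point.
Sat(A[(r ∧ ¬q) U r]) = {t0, t1, t3}
EF A[(r ∧ ¬q) U r]: least fixpoint, start Z0 = {t0, t1, t3}, add states with some successor in Z. Already a fixed point.
Sat(EF A[(r ∧ ¬q) U r]) = {t0, t1, t3}
AF (EF A[(r ∧ ¬q) U r]): least fixpoint, start Z0 = {t0, t1, t3}, add states with every successor in Z. Already a fixed point.
Sat(AF (EF A[(r ∧ ¬q) U r])) = {t0, t1, t3}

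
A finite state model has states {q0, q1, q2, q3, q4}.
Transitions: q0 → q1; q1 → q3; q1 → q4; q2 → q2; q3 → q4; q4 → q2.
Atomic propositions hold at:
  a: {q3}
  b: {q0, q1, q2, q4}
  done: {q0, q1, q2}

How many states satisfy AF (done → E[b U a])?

4

E[b U a]: least fixpoint, start Z0 = Sat(a) = {q3}, add states in Sat(b) with some successor in Z. Z1 = {q1, q3}; Z2 = {q0, q1, q3}; fixed.
Sat(E[b U a]) = {q0, q1, q3}
Sat(done → E[b U a]) = {q0, q1, q3, q4}
AF (done → E[b U a]): least fixpoint, start Z0 = {q0, q1, q3, q4}, add states with every successor in Z. Already a fixed point.
Sat(AF (done → E[b U a])) = {q0, q1, q3, q4}
|Sat(AF (done → E[b U a]))| = |{q0, q1, q3, q4}| = 4.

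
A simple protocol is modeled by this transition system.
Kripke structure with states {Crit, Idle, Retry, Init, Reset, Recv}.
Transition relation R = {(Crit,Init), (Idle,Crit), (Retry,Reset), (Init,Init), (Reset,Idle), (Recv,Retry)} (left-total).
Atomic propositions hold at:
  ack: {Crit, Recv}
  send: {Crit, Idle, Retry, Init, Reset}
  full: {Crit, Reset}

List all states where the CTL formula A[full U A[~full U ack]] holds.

Sat(~full) = {Idle, Retry, Init, Recv}
A[~full U ack]: least fixpoint, start Z0 = Sat(ack) = {Crit, Recv}, add states in Sat(~full) with every successor in Z. Z1 = {Crit, Idle, Recv}; fixed.
Sat(A[~full U ack]) = {Crit, Idle, Recv}
A[full U A[~full U ack]]: least fixpoint, start Z0 = Sat(A[~full U ack]) = {Crit, Idle, Recv}, add states in Sat(full) with every successor in Z. Z1 = {Crit, Idle, Reset, Recv}; fixed.
Sat(A[full U A[~full U ack]]) = {Crit, Idle, Reset, Recv}

{Crit, Idle, Reset, Recv}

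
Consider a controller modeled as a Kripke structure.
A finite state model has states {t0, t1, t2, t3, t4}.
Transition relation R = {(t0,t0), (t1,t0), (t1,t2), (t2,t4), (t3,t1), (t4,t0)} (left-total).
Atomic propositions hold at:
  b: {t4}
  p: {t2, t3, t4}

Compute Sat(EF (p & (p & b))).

Sat(p & b) = {t4}
Sat(p & (p & b)) = {t4}
EF (p & (p & b)): least fixpoint, start Z0 = {t4}, add states with some successor in Z. Z1 = {t2, t4}; Z2 = {t1, t2, t4}; Z3 = {t1, t2, t3, t4}; fixed.
Sat(EF (p & (p & b))) = {t1, t2, t3, t4}

{t1, t2, t3, t4}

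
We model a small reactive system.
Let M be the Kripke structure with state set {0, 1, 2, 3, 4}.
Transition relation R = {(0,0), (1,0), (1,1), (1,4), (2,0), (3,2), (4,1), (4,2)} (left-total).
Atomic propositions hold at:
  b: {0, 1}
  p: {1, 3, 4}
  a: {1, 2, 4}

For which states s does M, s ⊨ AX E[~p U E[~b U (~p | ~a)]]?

Sat(~p) = {0, 2}
Sat(~b) = {2, 3, 4}
Sat(~a) = {0, 3}
Sat(~p | ~a) = {0, 2, 3}
E[~b U (~p | ~a)]: least fixpoint, start Z0 = Sat((~p | ~a)) = {0, 2, 3}, add states in Sat(~b) with some successor in Z. Z1 = {0, 2, 3, 4}; fixed.
Sat(E[~b U (~p | ~a)]) = {0, 2, 3, 4}
E[~p U E[~b U (~p | ~a)]]: least fixpoint, start Z0 = Sat(E[~b U (~p | ~a)]) = {0, 2, 3, 4}, add states in Sat(~p) with some successor in Z. Already a fixed point.
Sat(E[~p U E[~b U (~p | ~a)]]) = {0, 2, 3, 4}
Sat(AX E[~p U E[~b U (~p | ~a)]]) = {s : every successor in {0, 2, 3, 4}} = {0, 2, 3}

{0, 2, 3}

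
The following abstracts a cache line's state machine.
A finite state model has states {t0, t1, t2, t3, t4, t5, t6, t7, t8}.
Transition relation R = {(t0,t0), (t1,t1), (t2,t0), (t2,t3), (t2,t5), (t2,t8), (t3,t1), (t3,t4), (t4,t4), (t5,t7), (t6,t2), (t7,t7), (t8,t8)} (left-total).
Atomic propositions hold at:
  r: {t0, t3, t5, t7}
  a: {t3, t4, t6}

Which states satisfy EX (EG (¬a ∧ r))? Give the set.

Sat(¬a) = {t0, t1, t2, t5, t7, t8}
Sat(¬a ∧ r) = {t0, t5, t7}
EG (¬a ∧ r): greatest fixpoint, start Z0 = {t0, t5, t7}, keep only states in Sat with some successor in Z. Already a fixed point.
Sat(EG (¬a ∧ r)) = {t0, t5, t7}
Sat(EX (EG (¬a ∧ r))) = {s : some successor in {t0, t5, t7}} = {t0, t2, t5, t7}

{t0, t2, t5, t7}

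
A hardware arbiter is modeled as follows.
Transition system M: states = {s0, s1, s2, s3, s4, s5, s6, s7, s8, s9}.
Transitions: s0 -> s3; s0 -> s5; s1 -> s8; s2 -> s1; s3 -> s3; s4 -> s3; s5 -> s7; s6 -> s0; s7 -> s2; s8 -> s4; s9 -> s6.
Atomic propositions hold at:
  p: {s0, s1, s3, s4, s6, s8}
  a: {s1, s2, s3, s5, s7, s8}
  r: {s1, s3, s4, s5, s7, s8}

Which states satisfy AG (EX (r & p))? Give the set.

Sat(r & p) = {s1, s3, s4, s8}
Sat(EX (r & p)) = {s : some successor in {s1, s3, s4, s8}} = {s0, s1, s2, s3, s4, s8}
AG (EX (r & p)): greatest fixpoint, start Z0 = {s0, s1, s2, s3, s4, s8}, keep only states in Sat with every successor in Z. Z1 = {s1, s2, s3, s4, s8}; fixed.
Sat(AG (EX (r & p))) = {s1, s2, s3, s4, s8}

{s1, s2, s3, s4, s8}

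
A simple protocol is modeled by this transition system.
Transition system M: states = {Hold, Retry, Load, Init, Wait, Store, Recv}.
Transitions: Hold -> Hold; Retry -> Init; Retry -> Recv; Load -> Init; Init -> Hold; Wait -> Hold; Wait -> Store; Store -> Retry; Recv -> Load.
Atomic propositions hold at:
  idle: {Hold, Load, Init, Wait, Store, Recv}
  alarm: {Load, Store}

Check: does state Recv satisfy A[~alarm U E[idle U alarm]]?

Yes

Sat(~alarm) = {Hold, Retry, Init, Wait, Recv}
E[idle U alarm]: least fixpoint, start Z0 = Sat(alarm) = {Load, Store}, add states in Sat(idle) with some successor in Z. Z1 = {Load, Wait, Store, Recv}; fixed.
Sat(E[idle U alarm]) = {Load, Wait, Store, Recv}
A[~alarm U E[idle U alarm]]: least fixpoint, start Z0 = Sat(E[idle U alarm]) = {Load, Wait, Store, Recv}, add states in Sat(~alarm) with every successor in Z. Already a fixed point.
Sat(A[~alarm U E[idle U alarm]]) = {Load, Wait, Store, Recv}
Recv ∈ Sat(A[~alarm U E[idle U alarm]]) = {Load, Wait, Store, Recv}, so the formula holds at Recv.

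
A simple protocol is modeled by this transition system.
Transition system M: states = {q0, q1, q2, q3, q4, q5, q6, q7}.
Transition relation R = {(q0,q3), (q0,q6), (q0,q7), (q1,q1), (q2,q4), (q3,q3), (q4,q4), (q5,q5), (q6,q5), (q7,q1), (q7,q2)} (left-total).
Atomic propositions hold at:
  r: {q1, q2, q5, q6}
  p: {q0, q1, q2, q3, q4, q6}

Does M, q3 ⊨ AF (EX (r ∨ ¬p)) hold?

Sat(¬p) = {q5, q7}
Sat(r ∨ ¬p) = {q1, q2, q5, q6, q7}
Sat(EX (r ∨ ¬p)) = {s : some successor in {q1, q2, q5, q6, q7}} = {q0, q1, q5, q6, q7}
AF (EX (r ∨ ¬p)): least fixpoint, start Z0 = {q0, q1, q5, q6, q7}, add states with every successor in Z. Already a fixed point.
Sat(AF (EX (r ∨ ¬p))) = {q0, q1, q5, q6, q7}
q3 ∉ Sat(AF (EX (r ∨ ¬p))) = {q0, q1, q5, q6, q7}, so the formula does not hold at q3.

No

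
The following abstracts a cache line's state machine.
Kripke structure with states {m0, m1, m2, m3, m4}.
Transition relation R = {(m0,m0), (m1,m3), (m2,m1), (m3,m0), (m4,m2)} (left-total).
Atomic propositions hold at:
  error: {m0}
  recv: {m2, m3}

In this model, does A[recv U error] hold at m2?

No

A[recv U error]: least fixpoint, start Z0 = Sat(error) = {m0}, add states in Sat(recv) with every successor in Z. Z1 = {m0, m3}; fixed.
Sat(A[recv U error]) = {m0, m3}
m2 ∉ Sat(A[recv U error]) = {m0, m3}, so the formula does not hold at m2.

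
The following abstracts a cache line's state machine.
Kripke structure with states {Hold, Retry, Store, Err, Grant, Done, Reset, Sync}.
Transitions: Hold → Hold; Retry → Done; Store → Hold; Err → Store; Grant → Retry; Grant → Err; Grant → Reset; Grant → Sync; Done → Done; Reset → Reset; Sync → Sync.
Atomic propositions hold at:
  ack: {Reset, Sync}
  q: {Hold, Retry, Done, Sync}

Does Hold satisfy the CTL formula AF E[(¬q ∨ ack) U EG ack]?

Sat(¬q) = {Store, Err, Grant, Reset}
Sat(¬q ∨ ack) = {Store, Err, Grant, Reset, Sync}
EG ack: greatest fixpoint, start Z0 = {Reset, Sync}, keep only states in Sat with some successor in Z. Already a fixed point.
Sat(EG ack) = {Reset, Sync}
E[(¬q ∨ ack) U EG ack]: least fixpoint, start Z0 = Sat(EG ack) = {Reset, Sync}, add states in Sat(¬q ∨ ack) with some successor in Z. Z1 = {Grant, Reset, Sync}; fixed.
Sat(E[(¬q ∨ ack) U EG ack]) = {Grant, Reset, Sync}
AF E[(¬q ∨ ack) U EG ack]: least fixpoint, start Z0 = {Grant, Reset, Sync}, add states with every successor in Z. Already a fixed point.
Sat(AF E[(¬q ∨ ack) U EG ack]) = {Grant, Reset, Sync}
Hold ∉ Sat(AF E[(¬q ∨ ack) U EG ack]) = {Grant, Reset, Sync}, so the formula does not hold at Hold.

No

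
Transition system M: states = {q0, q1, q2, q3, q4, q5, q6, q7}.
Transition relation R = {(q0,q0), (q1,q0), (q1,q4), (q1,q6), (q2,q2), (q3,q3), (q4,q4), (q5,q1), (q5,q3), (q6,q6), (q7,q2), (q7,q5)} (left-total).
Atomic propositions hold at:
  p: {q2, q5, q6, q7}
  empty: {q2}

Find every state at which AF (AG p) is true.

AG p: greatest fixpoint, start Z0 = {q2, q5, q6, q7}, keep only states in Sat with every successor in Z. Z1 = {q2, q6, q7}; Z2 = {q2, q6}; fixed.
Sat(AG p) = {q2, q6}
AF (AG p): least fixpoint, start Z0 = {q2, q6}, add states with every successor in Z. Already a fixed point.
Sat(AF (AG p)) = {q2, q6}

{q2, q6}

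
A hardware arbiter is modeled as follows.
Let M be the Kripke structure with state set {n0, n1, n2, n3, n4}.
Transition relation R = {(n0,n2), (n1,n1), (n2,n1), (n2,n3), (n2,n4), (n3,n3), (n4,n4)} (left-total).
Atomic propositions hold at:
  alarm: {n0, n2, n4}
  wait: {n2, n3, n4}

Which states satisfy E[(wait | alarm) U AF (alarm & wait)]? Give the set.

{n0, n2, n4}

Sat(wait | alarm) = {n0, n2, n3, n4}
Sat(alarm & wait) = {n2, n4}
AF (alarm & wait): least fixpoint, start Z0 = {n2, n4}, add states with every successor in Z. Z1 = {n0, n2, n4}; fixed.
Sat(AF (alarm & wait)) = {n0, n2, n4}
E[(wait | alarm) U AF (alarm & wait)]: least fixpoint, start Z0 = Sat(AF (alarm & wait)) = {n0, n2, n4}, add states in Sat(wait | alarm) with some successor in Z. Already a fixed point.
Sat(E[(wait | alarm) U AF (alarm & wait)]) = {n0, n2, n4}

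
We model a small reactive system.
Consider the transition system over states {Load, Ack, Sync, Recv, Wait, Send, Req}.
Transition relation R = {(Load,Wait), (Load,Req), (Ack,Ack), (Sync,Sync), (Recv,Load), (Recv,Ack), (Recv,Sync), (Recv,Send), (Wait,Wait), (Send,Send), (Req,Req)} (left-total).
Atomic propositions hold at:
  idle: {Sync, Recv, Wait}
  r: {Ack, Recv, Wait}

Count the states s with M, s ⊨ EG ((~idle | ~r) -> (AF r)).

Sat(~idle) = {Load, Ack, Send, Req}
Sat(~r) = {Load, Sync, Send, Req}
Sat(~idle | ~r) = {Load, Ack, Sync, Send, Req}
AF r: least fixpoint, start Z0 = {Ack, Recv, Wait}, add states with every successor in Z. Already a fixed point.
Sat(AF r) = {Ack, Recv, Wait}
Sat((~idle | ~r) -> (AF r)) = {Ack, Recv, Wait}
EG ((~idle | ~r) -> (AF r)): greatest fixpoint, start Z0 = {Ack, Recv, Wait}, keep only states in Sat with some successor in Z. Already a fixed point.
Sat(EG ((~idle | ~r) -> (AF r))) = {Ack, Recv, Wait}
|Sat(EG ((~idle | ~r) -> (AF r)))| = |{Ack, Recv, Wait}| = 3.

3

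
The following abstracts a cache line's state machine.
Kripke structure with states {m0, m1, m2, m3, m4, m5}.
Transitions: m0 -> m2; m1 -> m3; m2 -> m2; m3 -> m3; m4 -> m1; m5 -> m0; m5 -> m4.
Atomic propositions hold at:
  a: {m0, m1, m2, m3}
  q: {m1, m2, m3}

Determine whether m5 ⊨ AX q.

Sat(AX q) = {s : every successor in {m1, m2, m3}} = {m0, m1, m2, m3, m4}
m5 ∉ Sat(AX q) = {m0, m1, m2, m3, m4}, so the formula does not hold at m5.

No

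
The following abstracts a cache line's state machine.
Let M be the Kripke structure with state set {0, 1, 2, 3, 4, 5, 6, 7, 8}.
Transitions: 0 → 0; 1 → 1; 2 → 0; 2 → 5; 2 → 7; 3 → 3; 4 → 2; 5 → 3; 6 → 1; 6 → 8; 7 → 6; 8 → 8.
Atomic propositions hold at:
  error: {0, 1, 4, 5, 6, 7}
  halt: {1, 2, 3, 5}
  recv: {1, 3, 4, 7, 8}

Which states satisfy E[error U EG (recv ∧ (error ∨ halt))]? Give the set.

Sat(error ∨ halt) = {0, 1, 2, 3, 4, 5, 6, 7}
Sat(recv ∧ (error ∨ halt)) = {1, 3, 4, 7}
EG (recv ∧ (error ∨ halt)): greatest fixpoint, start Z0 = {1, 3, 4, 7}, keep only states in Sat with some successor in Z. Z1 = {1, 3}; fixed.
Sat(EG (recv ∧ (error ∨ halt))) = {1, 3}
E[error U EG (recv ∧ (error ∨ halt))]: least fixpoint, start Z0 = Sat(EG (recv ∧ (error ∨ halt))) = {1, 3}, add states in Sat(error) with some successor in Z. Z1 = {1, 3, 5, 6}; Z2 = {1, 3, 5, 6, 7}; fixed.
Sat(E[error U EG (recv ∧ (error ∨ halt))]) = {1, 3, 5, 6, 7}

{1, 3, 5, 6, 7}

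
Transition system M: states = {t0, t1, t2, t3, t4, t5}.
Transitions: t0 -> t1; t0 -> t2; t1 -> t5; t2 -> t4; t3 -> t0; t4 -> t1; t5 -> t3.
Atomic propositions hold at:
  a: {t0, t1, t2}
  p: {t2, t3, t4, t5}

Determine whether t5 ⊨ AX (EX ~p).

Yes

Sat(~p) = {t0, t1}
Sat(EX ~p) = {s : some successor in {t0, t1}} = {t0, t3, t4}
Sat(AX (EX ~p)) = {s : every successor in {t0, t3, t4}} = {t2, t3, t5}
t5 ∈ Sat(AX (EX ~p)) = {t2, t3, t5}, so the formula holds at t5.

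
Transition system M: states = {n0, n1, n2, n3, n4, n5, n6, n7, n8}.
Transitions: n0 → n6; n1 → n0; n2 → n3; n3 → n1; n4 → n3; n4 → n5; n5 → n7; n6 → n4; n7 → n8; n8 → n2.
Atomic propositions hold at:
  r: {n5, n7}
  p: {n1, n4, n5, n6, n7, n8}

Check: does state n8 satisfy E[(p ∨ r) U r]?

Sat(p ∨ r) = {n1, n4, n5, n6, n7, n8}
E[(p ∨ r) U r]: least fixpoint, start Z0 = Sat(r) = {n5, n7}, add states in Sat(p ∨ r) with some successor in Z. Z1 = {n4, n5, n7}; Z2 = {n4, n5, n6, n7}; fixed.
Sat(E[(p ∨ r) U r]) = {n4, n5, n6, n7}
n8 ∉ Sat(E[(p ∨ r) U r]) = {n4, n5, n6, n7}, so the formula does not hold at n8.

No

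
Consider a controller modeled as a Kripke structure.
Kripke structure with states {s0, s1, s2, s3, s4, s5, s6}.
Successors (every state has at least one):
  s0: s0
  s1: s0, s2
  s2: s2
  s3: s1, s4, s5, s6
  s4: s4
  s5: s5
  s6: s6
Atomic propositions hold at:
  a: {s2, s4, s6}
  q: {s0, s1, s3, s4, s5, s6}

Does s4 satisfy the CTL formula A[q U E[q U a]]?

Yes

E[q U a]: least fixpoint, start Z0 = Sat(a) = {s2, s4, s6}, add states in Sat(q) with some successor in Z. Z1 = {s1, s2, s3, s4, s6}; fixed.
Sat(E[q U a]) = {s1, s2, s3, s4, s6}
A[q U E[q U a]]: least fixpoint, start Z0 = Sat(E[q U a]) = {s1, s2, s3, s4, s6}, add states in Sat(q) with every successor in Z. Already a fixed point.
Sat(A[q U E[q U a]]) = {s1, s2, s3, s4, s6}
s4 ∈ Sat(A[q U E[q U a]]) = {s1, s2, s3, s4, s6}, so the formula holds at s4.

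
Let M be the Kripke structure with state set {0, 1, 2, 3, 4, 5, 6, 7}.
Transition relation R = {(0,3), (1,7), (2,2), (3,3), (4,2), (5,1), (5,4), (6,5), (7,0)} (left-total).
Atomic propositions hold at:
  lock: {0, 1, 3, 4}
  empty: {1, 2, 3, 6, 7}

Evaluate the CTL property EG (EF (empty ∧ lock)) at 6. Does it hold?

Sat(empty ∧ lock) = {1, 3}
EF (empty ∧ lock): least fixpoint, start Z0 = {1, 3}, add states with some successor in Z. Z1 = {0, 1, 3, 5}; Z2 = {0, 1, 3, 5, 6, 7}; fixed.
Sat(EF (empty ∧ lock)) = {0, 1, 3, 5, 6, 7}
EG (EF (empty ∧ lock)): greatest fixpoint, start Z0 = {0, 1, 3, 5, 6, 7}, keep only states in Sat with some successor in Z. Already a fixed point.
Sat(EG (EF (empty ∧ lock))) = {0, 1, 3, 5, 6, 7}
6 ∈ Sat(EG (EF (empty ∧ lock))) = {0, 1, 3, 5, 6, 7}, so the formula holds at 6.

Yes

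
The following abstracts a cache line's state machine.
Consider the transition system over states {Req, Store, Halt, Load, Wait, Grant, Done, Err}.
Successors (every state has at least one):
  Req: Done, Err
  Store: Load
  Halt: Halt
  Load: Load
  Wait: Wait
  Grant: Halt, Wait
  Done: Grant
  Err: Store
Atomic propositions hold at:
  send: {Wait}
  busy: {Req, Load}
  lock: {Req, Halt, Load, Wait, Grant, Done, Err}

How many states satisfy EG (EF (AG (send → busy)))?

7

Sat(send → busy) = {Req, Store, Halt, Load, Grant, Done, Err}
AG (send → busy): greatest fixpoint, start Z0 = {Req, Store, Halt, Load, Grant, Done, Err}, keep only states in Sat with every successor in Z. Z1 = {Req, Store, Halt, Load, Done, Err}; Z2 = {Req, Store, Halt, Load, Err}; Z3 = {Store, Halt, Load, Err}; fixed.
Sat(AG (send → busy)) = {Store, Halt, Load, Err}
EF (AG (send → busy)): least fixpoint, start Z0 = {Store, Halt, Load, Err}, add states with some successor in Z. Z1 = {Req, Store, Halt, Load, Grant, Err}; Z2 = {Req, Store, Halt, Load, Grant, Done, Err}; fixed.
Sat(EF (AG (send → busy))) = {Req, Store, Halt, Load, Grant, Done, Err}
EG (EF (AG (send → busy))): greatest fixpoint, start Z0 = {Req, Store, Halt, Load, Grant, Done, Err}, keep only states in Sat with some successor in Z. Already a fixed point.
Sat(EG (EF (AG (send → busy)))) = {Req, Store, Halt, Load, Grant, Done, Err}
|Sat(EG (EF (AG (send → busy))))| = |{Req, Store, Halt, Load, Grant, Done, Err}| = 7.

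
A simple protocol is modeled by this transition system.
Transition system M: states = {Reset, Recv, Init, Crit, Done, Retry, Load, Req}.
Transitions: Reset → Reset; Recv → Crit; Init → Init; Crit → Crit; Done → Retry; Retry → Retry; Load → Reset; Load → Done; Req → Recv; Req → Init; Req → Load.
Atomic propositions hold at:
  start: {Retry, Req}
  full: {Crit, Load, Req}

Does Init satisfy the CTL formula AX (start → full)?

Yes

Sat(start → full) = {Reset, Recv, Init, Crit, Done, Load, Req}
Sat(AX (start → full)) = {s : every successor in {Reset, Recv, Init, Crit, Done, Load, Req}} = {Reset, Recv, Init, Crit, Load, Req}
Init ∈ Sat(AX (start → full)) = {Reset, Recv, Init, Crit, Load, Req}, so the formula holds at Init.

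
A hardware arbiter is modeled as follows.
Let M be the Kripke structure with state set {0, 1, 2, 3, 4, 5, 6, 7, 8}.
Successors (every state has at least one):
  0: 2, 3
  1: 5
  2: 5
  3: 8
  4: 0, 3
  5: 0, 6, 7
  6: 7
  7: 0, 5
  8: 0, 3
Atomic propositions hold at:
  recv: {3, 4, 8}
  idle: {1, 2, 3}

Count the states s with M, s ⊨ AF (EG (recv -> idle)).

6

Sat(recv -> idle) = {0, 1, 2, 3, 5, 6, 7}
EG (recv -> idle): greatest fixpoint, start Z0 = {0, 1, 2, 3, 5, 6, 7}, keep only states in Sat with some successor in Z. Z1 = {0, 1, 2, 5, 6, 7}; fixed.
Sat(EG (recv -> idle)) = {0, 1, 2, 5, 6, 7}
AF (EG (recv -> idle)): least fixpoint, start Z0 = {0, 1, 2, 5, 6, 7}, add states with every successor in Z. Already a fixed point.
Sat(AF (EG (recv -> idle))) = {0, 1, 2, 5, 6, 7}
|Sat(AF (EG (recv -> idle)))| = |{0, 1, 2, 5, 6, 7}| = 6.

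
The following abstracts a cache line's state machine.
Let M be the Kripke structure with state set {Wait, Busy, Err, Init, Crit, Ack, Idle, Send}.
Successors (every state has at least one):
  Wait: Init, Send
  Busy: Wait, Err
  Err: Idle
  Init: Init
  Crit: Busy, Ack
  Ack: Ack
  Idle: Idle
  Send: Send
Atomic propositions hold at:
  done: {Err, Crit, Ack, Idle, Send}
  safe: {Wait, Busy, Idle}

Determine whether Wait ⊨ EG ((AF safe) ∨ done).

AF safe: least fixpoint, start Z0 = {Wait, Busy, Idle}, add states with every successor in Z. Z1 = {Wait, Busy, Err, Idle}; fixed.
Sat(AF safe) = {Wait, Busy, Err, Idle}
Sat((AF safe) ∨ done) = {Wait, Busy, Err, Crit, Ack, Idle, Send}
EG ((AF safe) ∨ done): greatest fixpoint, start Z0 = {Wait, Busy, Err, Crit, Ack, Idle, Send}, keep only states in Sat with some successor in Z. Already a fixed point.
Sat(EG ((AF safe) ∨ done)) = {Wait, Busy, Err, Crit, Ack, Idle, Send}
Wait ∈ Sat(EG ((AF safe) ∨ done)) = {Wait, Busy, Err, Crit, Ack, Idle, Send}, so the formula holds at Wait.

Yes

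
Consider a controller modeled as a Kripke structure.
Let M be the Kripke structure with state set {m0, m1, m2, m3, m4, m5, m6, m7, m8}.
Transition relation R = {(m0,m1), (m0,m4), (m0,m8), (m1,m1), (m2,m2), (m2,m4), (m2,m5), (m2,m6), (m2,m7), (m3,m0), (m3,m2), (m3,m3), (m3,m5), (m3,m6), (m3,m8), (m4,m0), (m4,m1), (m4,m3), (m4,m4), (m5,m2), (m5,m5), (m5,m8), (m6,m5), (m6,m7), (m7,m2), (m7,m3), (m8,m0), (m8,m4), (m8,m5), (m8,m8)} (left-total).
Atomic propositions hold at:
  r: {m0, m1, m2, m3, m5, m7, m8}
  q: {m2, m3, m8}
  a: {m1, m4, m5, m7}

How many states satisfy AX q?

1

Sat(AX q) = {s : every successor in {m2, m3, m8}} = {m7}
|Sat(AX q)| = |{m7}| = 1.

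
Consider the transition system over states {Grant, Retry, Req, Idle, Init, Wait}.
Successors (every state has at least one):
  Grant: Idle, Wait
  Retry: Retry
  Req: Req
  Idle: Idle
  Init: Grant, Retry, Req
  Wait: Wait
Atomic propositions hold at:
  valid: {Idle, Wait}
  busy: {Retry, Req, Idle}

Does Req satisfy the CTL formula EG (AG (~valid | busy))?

Yes

Sat(~valid) = {Grant, Retry, Req, Init}
Sat(~valid | busy) = {Grant, Retry, Req, Idle, Init}
AG (~valid | busy): greatest fixpoint, start Z0 = {Grant, Retry, Req, Idle, Init}, keep only states in Sat with every successor in Z. Z1 = {Retry, Req, Idle, Init}; Z2 = {Retry, Req, Idle}; fixed.
Sat(AG (~valid | busy)) = {Retry, Req, Idle}
EG (AG (~valid | busy)): greatest fixpoint, start Z0 = {Retry, Req, Idle}, keep only states in Sat with some successor in Z. Already a fixed point.
Sat(EG (AG (~valid | busy))) = {Retry, Req, Idle}
Req ∈ Sat(EG (AG (~valid | busy))) = {Retry, Req, Idle}, so the formula holds at Req.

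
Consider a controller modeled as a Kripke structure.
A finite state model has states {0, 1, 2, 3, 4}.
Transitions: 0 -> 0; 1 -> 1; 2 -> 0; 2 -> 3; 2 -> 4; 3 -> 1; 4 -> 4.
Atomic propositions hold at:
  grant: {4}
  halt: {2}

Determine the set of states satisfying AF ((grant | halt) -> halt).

{0, 1, 2, 3}

Sat(grant | halt) = {2, 4}
Sat((grant | halt) -> halt) = {0, 1, 2, 3}
AF ((grant | halt) -> halt): least fixpoint, start Z0 = {0, 1, 2, 3}, add states with every successor in Z. Already a fixed point.
Sat(AF ((grant | halt) -> halt)) = {0, 1, 2, 3}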